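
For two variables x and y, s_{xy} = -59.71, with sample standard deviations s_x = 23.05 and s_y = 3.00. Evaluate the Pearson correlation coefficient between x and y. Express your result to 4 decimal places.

-0.8635

r = Cov(x,y) / (s_x · s_y) = -59.71 / (23.05 × 3.00)
  = -59.71 / 69.1500 ≈ -0.8635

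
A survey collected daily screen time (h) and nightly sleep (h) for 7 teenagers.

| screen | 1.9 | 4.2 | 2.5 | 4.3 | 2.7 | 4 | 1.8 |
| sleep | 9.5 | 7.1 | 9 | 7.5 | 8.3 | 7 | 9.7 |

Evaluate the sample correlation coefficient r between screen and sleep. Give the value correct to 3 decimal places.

n = 7, Σx = 21.4, Σy = 58.1, Σx² = 72.52, Σy² = 489.89, Σxy = 170.49
nΣxy − ΣxΣy = 1193.43 − 1243.34 = -49.91
nΣx² − (Σx)² = 507.64 − 457.96 = 49.68; nΣy² − (Σy)² = 3429.23 − 3375.61 = 53.62
r = -49.91 / √(49.68 × 53.62) = -49.91 / 51.6124 ≈ -0.967

-0.967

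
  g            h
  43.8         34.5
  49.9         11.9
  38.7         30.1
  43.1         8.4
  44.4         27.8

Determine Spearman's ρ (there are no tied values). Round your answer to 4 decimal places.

Rank g: 3, 5, 1, 2, 4
Rank h: 5, 2, 4, 1, 3
d = rank(g) − rank(h): -2, 3, -3, 1, 1; Σd² = 24
ρ = 1 − 6Σd² / [n(n²−1)] = 1 − 6×24 / (5×24) = 1 − 144/120 ≈ -0.2000

-0.2000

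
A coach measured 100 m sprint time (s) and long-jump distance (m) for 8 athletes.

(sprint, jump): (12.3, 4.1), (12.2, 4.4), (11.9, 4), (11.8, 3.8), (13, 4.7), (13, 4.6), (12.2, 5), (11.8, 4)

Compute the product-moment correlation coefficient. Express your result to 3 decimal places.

0.659

n = 8, Σx = 98.2, Σy = 34.6, Σx² = 1207.06, Σy² = 150.86, Σxy = 425.65
nΣxy − ΣxΣy = 3405.2 − 3397.72 = 7.48
nΣx² − (Σx)² = 9656.48 − 9643.24 = 13.24; nΣy² − (Σy)² = 1206.88 − 1197.16 = 9.72
r = 7.48 / √(13.24 × 9.72) = 7.48 / 11.3443 ≈ 0.659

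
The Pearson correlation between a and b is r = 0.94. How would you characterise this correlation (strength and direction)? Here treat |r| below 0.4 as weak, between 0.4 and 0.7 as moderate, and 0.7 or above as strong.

r = 0.94 > 0 so the relationship is positive.
|r| = 0.94, which falls in the strong range.

strong positive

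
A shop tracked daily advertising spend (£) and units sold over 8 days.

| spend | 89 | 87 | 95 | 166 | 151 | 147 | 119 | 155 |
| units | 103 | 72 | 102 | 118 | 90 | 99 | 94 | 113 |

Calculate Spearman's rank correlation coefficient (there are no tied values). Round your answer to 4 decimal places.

Rank spend: 2, 1, 3, 8, 6, 5, 4, 7
Rank units: 6, 1, 5, 8, 2, 4, 3, 7
d = rank(spend) − rank(units): -4, 0, -2, 0, 4, 1, 1, 0; Σd² = 38
ρ = 1 − 6Σd² / [n(n²−1)] = 1 − 6×38 / (8×63) = 1 − 228/504 ≈ 0.5476

0.5476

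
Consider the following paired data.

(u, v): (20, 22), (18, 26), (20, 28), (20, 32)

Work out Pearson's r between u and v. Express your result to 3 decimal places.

n = 4, Σu = 78, Σv = 108, Σu² = 1524, Σv² = 2968, Σuv = 2108
nΣuv − ΣuΣv = 8432 − 8424 = 8
nΣu² − (Σu)² = 6096 − 6084 = 12; nΣv² − (Σv)² = 11872 − 11664 = 208
r = 8 / √(12 × 208) = 8 / 49.9600 ≈ 0.160

0.160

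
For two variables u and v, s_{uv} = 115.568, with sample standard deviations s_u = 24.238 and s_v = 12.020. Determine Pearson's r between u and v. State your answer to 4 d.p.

r = Cov(u,v) / (s_u · s_v) = 115.568 / (24.238 × 12.020)
  = 115.568 / 291.3408 ≈ 0.3967

0.3967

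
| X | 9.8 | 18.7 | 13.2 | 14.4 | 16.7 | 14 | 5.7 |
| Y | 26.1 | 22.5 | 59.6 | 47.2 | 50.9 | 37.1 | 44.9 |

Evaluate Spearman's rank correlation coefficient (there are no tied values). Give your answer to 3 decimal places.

-0.107

Rank X: 2, 7, 3, 5, 6, 4, 1
Rank Y: 2, 1, 7, 5, 6, 3, 4
d = rank(X) − rank(Y): 0, 6, -4, 0, 0, 1, -3; Σd² = 62
ρ = 1 − 6Σd² / [n(n²−1)] = 1 − 6×62 / (7×48) = 1 − 372/336 ≈ -0.107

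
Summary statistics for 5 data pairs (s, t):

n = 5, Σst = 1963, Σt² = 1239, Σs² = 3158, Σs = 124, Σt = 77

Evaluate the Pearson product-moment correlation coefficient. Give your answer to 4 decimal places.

0.8046

r = (nΣst − ΣsΣt) / √[(nΣs² − (Σs)²)(nΣt² − (Σt)²)]
Numerator: 5×1963 − 124×77 = 267
Denominator: √[(15790 − 15376)(6195 − 5929)] = √[414 × 266] = 331.8494
r = 267 / 331.8494 ≈ 0.8046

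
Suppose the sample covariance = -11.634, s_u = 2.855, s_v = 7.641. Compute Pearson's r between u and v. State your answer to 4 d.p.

-0.5333

r = Cov(u,v) / (s_u · s_v) = -11.634 / (2.855 × 7.641)
  = -11.634 / 21.8151 ≈ -0.5333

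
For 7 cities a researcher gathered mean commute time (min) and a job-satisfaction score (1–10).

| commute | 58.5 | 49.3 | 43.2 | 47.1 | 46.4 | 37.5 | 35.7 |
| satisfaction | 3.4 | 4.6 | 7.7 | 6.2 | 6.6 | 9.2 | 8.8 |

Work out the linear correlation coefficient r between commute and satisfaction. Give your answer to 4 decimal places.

-0.9678

n = 7, Σx = 317.7, Σy = 46.5, Σx² = 14771.09, Σy² = 336.09, Σxy = 2015.74
nΣxy − ΣxΣy = 14110.18 − 14773.05 = -662.87
nΣx² − (Σx)² = 103397.63 − 100933.29 = 2464.34; nΣy² − (Σy)² = 2352.63 − 2162.25 = 190.38
r = -662.87 / √(2464.34 × 190.38) = -662.87 / 684.9533 ≈ -0.9678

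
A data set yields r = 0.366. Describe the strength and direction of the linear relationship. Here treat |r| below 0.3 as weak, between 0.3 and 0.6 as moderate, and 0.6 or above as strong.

r = 0.366 > 0 so the relationship is positive.
|r| = 0.366, which falls in the moderate range.

moderate positive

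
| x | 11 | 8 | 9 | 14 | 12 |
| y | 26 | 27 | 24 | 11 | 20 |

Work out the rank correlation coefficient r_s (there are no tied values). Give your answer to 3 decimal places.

Rank x: 3, 1, 2, 5, 4
Rank y: 4, 5, 3, 1, 2
d = rank(x) − rank(y): -1, -4, -1, 4, 2; Σd² = 38
ρ = 1 − 6Σd² / [n(n²−1)] = 1 − 6×38 / (5×24) = 1 − 228/120 ≈ -0.900

-0.900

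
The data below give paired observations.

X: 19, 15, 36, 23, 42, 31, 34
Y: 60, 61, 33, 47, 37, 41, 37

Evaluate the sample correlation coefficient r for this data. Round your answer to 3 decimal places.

n = 7, ΣX = 200, ΣY = 316, ΣX² = 6292, ΣY² = 15038, ΣXY = 8407
nΣXY − ΣXΣY = 58849 − 63200 = -4351
nΣX² − (ΣX)² = 44044 − 40000 = 4044; nΣY² − (ΣY)² = 105266 − 99856 = 5410
r = -4351 / √(4044 × 5410) = -4351 / 4677.3967 ≈ -0.930

-0.930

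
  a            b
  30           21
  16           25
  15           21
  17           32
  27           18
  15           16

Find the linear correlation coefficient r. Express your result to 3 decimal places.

n = 6, Σa = 120, Σb = 133, Σa² = 2624, Σb² = 3111, Σab = 2615
nΣab − ΣaΣb = 15690 − 15960 = -270
nΣa² − (Σa)² = 15744 − 14400 = 1344; nΣb² − (Σb)² = 18666 − 17689 = 977
r = -270 / √(1344 × 977) = -270 / 1145.9005 ≈ -0.236

-0.236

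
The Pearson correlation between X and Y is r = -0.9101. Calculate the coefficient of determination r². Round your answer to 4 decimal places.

0.8283

r² = (-0.9101)² = 0.8283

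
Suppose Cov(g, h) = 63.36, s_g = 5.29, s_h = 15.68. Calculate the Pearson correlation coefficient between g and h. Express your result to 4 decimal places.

0.7639

r = Cov(g,h) / (s_g · s_h) = 63.36 / (5.29 × 15.68)
  = 63.36 / 82.9472 ≈ 0.7639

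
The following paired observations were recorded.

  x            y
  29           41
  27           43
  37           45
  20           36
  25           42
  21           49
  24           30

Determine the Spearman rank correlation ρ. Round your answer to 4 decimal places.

0.2857

Rank x: 6, 5, 7, 1, 4, 2, 3
Rank y: 3, 5, 6, 2, 4, 7, 1
d = rank(x) − rank(y): 3, 0, 1, -1, 0, -5, 2; Σd² = 40
ρ = 1 − 6Σd² / [n(n²−1)] = 1 − 6×40 / (7×48) = 1 − 240/336 ≈ 0.2857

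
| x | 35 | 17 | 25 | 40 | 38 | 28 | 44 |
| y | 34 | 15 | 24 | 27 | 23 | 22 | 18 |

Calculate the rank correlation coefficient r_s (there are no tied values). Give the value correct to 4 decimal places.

0.2143

Rank x: 4, 1, 2, 6, 5, 3, 7
Rank y: 7, 1, 5, 6, 4, 3, 2
d = rank(x) − rank(y): -3, 0, -3, 0, 1, 0, 5; Σd² = 44
ρ = 1 − 6Σd² / [n(n²−1)] = 1 − 6×44 / (7×48) = 1 − 264/336 ≈ 0.2143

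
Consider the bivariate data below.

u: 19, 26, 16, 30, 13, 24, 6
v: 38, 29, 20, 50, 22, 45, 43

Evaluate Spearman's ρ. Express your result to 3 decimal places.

Rank u: 4, 6, 3, 7, 2, 5, 1
Rank v: 4, 3, 1, 7, 2, 6, 5
d = rank(u) − rank(v): 0, 3, 2, 0, 0, -1, -4; Σd² = 30
ρ = 1 − 6Σd² / [n(n²−1)] = 1 − 6×30 / (7×48) = 1 − 180/336 ≈ 0.464

0.464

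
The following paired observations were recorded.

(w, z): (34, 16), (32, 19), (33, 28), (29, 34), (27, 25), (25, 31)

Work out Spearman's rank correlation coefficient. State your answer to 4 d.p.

Rank w: 6, 4, 5, 3, 2, 1
Rank z: 1, 2, 4, 6, 3, 5
d = rank(w) − rank(z): 5, 2, 1, -3, -1, -4; Σd² = 56
ρ = 1 − 6Σd² / [n(n²−1)] = 1 − 6×56 / (6×35) = 1 − 336/210 ≈ -0.6000

-0.6000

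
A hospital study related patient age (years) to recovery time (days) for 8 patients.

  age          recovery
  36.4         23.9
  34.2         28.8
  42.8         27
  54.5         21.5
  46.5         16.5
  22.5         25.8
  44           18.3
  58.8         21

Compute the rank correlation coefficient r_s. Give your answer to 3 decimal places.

-0.690

Rank age: 3, 2, 4, 7, 6, 1, 5, 8
Rank recovery: 5, 8, 7, 4, 1, 6, 2, 3
d = rank(age) − rank(recovery): -2, -6, -3, 3, 5, -5, 3, 5; Σd² = 142
ρ = 1 − 6Σd² / [n(n²−1)] = 1 − 6×142 / (8×63) = 1 − 852/504 ≈ -0.690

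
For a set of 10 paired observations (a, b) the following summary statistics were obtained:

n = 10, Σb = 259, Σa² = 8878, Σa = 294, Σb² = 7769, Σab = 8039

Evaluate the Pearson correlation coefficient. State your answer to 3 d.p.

0.851

r = (nΣab − ΣaΣb) / √[(nΣa² − (Σa)²)(nΣb² − (Σb)²)]
Numerator: 10×8039 − 294×259 = 4244
Denominator: √[(88780 − 86436)(77690 − 67081)] = √[2344 × 10609] = 4986.7320
r = 4244 / 4986.7320 ≈ 0.851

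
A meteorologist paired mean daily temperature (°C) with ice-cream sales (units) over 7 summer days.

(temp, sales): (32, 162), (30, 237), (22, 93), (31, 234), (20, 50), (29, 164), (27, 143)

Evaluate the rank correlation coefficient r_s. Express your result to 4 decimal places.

0.7500

Rank temp: 7, 5, 2, 6, 1, 4, 3
Rank sales: 4, 7, 2, 6, 1, 5, 3
d = rank(temp) − rank(sales): 3, -2, 0, 0, 0, -1, 0; Σd² = 14
ρ = 1 − 6Σd² / [n(n²−1)] = 1 − 6×14 / (7×48) = 1 − 84/336 ≈ 0.7500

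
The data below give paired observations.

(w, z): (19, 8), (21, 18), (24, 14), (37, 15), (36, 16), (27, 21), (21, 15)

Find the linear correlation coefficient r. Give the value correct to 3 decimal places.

0.291

n = 7, Σw = 185, Σz = 107, Σw² = 5213, Σz² = 1731, Σwz = 2879
nΣwz − ΣwΣz = 20153 − 19795 = 358
nΣw² − (Σw)² = 36491 − 34225 = 2266; nΣz² − (Σz)² = 12117 − 11449 = 668
r = 358 / √(2266 × 668) = 358 / 1230.3203 ≈ 0.291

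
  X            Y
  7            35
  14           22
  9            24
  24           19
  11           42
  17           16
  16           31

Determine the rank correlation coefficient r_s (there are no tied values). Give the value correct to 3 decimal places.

-0.714

Rank X: 1, 4, 2, 7, 3, 6, 5
Rank Y: 6, 3, 4, 2, 7, 1, 5
d = rank(X) − rank(Y): -5, 1, -2, 5, -4, 5, 0; Σd² = 96
ρ = 1 − 6Σd² / [n(n²−1)] = 1 − 6×96 / (7×48) = 1 − 576/336 ≈ -0.714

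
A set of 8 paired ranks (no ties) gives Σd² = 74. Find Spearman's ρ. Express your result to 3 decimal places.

ρ = 1 − 6Σd² / [n(n²−1)] = 1 − 6×74 / (8×63)
  = 1 − 444/504 = 1 − 0.8810 ≈ 0.119

0.119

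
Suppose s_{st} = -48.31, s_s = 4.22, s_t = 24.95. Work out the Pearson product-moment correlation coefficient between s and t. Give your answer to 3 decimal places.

r = Cov(s,t) / (s_s · s_t) = -48.31 / (4.22 × 24.95)
  = -48.31 / 105.2890 ≈ -0.459

-0.459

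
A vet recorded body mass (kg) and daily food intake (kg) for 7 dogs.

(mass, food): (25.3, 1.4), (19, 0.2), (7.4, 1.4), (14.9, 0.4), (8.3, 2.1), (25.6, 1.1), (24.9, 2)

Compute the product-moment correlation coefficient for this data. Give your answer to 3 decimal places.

-0.091

n = 7, Σx = 125.4, Σy = 8.6, Σx² = 2622.12, Σy² = 13.74, Σxy = 150.93
nΣxy − ΣxΣy = 1056.51 − 1078.44 = -21.93
nΣx² − (Σx)² = 18354.84 − 15725.16 = 2629.68; nΣy² − (Σy)² = 96.18 − 73.96 = 22.22
r = -21.93 / √(2629.68 × 22.22) = -21.93 / 241.7261 ≈ -0.091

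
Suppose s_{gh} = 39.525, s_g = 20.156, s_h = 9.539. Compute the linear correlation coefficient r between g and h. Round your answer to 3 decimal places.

0.206

r = Cov(g,h) / (s_g · s_h) = 39.525 / (20.156 × 9.539)
  = 39.525 / 192.2681 ≈ 0.206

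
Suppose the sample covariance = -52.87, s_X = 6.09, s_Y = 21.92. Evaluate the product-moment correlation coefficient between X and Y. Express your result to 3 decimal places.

-0.396

r = Cov(X,Y) / (s_X · s_Y) = -52.87 / (6.09 × 21.92)
  = -52.87 / 133.4928 ≈ -0.396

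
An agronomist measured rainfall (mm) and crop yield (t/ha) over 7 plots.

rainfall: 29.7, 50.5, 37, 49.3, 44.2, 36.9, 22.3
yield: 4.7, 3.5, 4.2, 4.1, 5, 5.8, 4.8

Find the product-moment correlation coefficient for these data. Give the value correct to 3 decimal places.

-0.476

n = 7, Σx = 269.9, Σy = 32.1, Σx² = 11044.37, Σy² = 150.47, Σxy = 1215.93
nΣxy − ΣxΣy = 8511.51 − 8663.79 = -152.28
nΣx² − (Σx)² = 77310.59 − 72846.01 = 4464.58; nΣy² − (Σy)² = 1053.29 − 1030.41 = 22.88
r = -152.28 / √(4464.58 × 22.88) = -152.28 / 319.6085 ≈ -0.476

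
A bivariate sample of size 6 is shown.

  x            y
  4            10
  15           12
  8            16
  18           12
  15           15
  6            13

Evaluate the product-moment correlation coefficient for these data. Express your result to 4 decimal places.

n = 6, Σx = 66, Σy = 78, Σx² = 890, Σy² = 1038, Σxy = 867
nΣxy − ΣxΣy = 5202 − 5148 = 54
nΣx² − (Σx)² = 5340 − 4356 = 984; nΣy² − (Σy)² = 6228 − 6084 = 144
r = 54 / √(984 × 144) = 54 / 376.4253 ≈ 0.1435

0.1435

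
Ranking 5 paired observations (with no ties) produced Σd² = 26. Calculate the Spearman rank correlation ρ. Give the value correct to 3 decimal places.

-0.300

ρ = 1 − 6Σd² / [n(n²−1)] = 1 − 6×26 / (5×24)
  = 1 − 156/120 = 1 − 1.3000 ≈ -0.300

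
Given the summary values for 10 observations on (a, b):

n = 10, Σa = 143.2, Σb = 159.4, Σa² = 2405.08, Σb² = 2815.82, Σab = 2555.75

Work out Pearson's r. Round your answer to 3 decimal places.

r = (nΣab − ΣaΣb) / √[(nΣa² − (Σa)²)(nΣb² − (Σb)²)]
Numerator: 10×2555.75 − 143.2×159.4 = 2731.42
Denominator: √[(24050.8 − 20506.24)(28158.2 − 25408.36)] = √[3544.56 × 2749.84] = 3122.0142
r = 2731.42 / 3122.0142 ≈ 0.875

0.875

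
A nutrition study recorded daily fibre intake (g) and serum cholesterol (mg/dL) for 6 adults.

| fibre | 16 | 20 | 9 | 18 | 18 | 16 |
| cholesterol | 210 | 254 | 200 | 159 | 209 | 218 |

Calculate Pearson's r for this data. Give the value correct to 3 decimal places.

n = 6, Σx = 97, Σy = 1250, Σx² = 1641, Σy² = 265102, Σxy = 20352
nΣxy − ΣxΣy = 122112 − 121250 = 862
nΣx² − (Σx)² = 9846 − 9409 = 437; nΣy² − (Σy)² = 1590612 − 1562500 = 28112
r = 862 / √(437 × 28112) = 862 / 3504.9884 ≈ 0.246

0.246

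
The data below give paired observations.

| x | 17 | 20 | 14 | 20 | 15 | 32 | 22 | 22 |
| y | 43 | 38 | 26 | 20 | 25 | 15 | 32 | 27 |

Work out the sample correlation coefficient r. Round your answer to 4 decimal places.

-0.4671

n = 8, Σx = 162, Σy = 226, Σx² = 3502, Σy² = 6972, Σxy = 4408
nΣxy − ΣxΣy = 35264 − 36612 = -1348
nΣx² − (Σx)² = 28016 − 26244 = 1772; nΣy² − (Σy)² = 55776 − 51076 = 4700
r = -1348 / √(1772 × 4700) = -1348 / 2885.8967 ≈ -0.4671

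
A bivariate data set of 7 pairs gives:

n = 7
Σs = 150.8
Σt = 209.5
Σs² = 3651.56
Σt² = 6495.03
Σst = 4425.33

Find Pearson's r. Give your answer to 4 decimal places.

r = (nΣst − ΣsΣt) / √[(nΣs² − (Σs)²)(nΣt² − (Σt)²)]
Numerator: 7×4425.33 − 150.8×209.5 = -615.29
Denominator: √[(25560.92 − 22740.64)(45465.21 − 43890.25)] = √[2820.28 × 1574.96] = 2107.5645
r = -615.29 / 2107.5645 ≈ -0.2919

-0.2919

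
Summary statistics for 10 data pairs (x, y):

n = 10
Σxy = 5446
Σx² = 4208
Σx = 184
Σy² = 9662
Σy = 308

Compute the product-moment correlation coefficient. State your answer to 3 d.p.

-0.582

r = (nΣxy − ΣxΣy) / √[(nΣx² − (Σx)²)(nΣy² − (Σy)²)]
Numerator: 10×5446 − 184×308 = -2212
Denominator: √[(42080 − 33856)(96620 − 94864)] = √[8224 × 1756] = 3800.1768
r = -2212 / 3800.1768 ≈ -0.582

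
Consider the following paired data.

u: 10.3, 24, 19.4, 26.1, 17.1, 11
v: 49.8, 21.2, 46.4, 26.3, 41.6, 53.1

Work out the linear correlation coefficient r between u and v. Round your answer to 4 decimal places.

n = 6, Σu = 107.9, Σv = 238.4, Σu² = 2153.07, Σv² = 10324.3, Σuv = 3903.79
nΣuv − ΣuΣv = 23422.74 − 25723.36 = -2300.62
nΣu² − (Σu)² = 12918.42 − 11642.41 = 1276.01; nΣv² − (Σv)² = 61945.8 − 56834.56 = 5111.24
r = -2300.62 / √(1276.01 × 5111.24) = -2300.62 / 2553.8194 ≈ -0.9009

-0.9009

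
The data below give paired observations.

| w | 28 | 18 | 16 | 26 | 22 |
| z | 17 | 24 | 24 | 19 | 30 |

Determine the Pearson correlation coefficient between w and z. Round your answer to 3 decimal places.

-0.600

n = 5, Σw = 110, Σz = 114, Σw² = 2524, Σz² = 2702, Σwz = 2446
nΣwz − ΣwΣz = 12230 − 12540 = -310
nΣw² − (Σw)² = 12620 − 12100 = 520; nΣz² − (Σz)² = 13510 − 12996 = 514
r = -310 / √(520 × 514) = -310 / 516.9913 ≈ -0.600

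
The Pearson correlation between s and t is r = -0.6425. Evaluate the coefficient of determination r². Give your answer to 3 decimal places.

r² = (-0.6425)² = 0.413

0.413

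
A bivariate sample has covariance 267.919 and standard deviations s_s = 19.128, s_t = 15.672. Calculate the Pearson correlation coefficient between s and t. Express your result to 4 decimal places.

r = Cov(s,t) / (s_s · s_t) = 267.919 / (19.128 × 15.672)
  = 267.919 / 299.7740 ≈ 0.8937

0.8937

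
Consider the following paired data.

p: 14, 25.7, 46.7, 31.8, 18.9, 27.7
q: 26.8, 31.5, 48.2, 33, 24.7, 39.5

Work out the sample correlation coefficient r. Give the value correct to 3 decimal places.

n = 6, Σp = 164.8, Σq = 203.7, Σp² = 5173.12, Σq² = 7293.07, Σpq = 6046.07
nΣpq − ΣpΣq = 36276.42 − 33569.76 = 2706.66
nΣp² − (Σp)² = 31038.72 − 27159.04 = 3879.68; nΣq² − (Σq)² = 43758.42 − 41493.69 = 2264.73
r = 2706.66 / √(3879.68 × 2264.73) = 2706.66 / 2964.1909 ≈ 0.913

0.913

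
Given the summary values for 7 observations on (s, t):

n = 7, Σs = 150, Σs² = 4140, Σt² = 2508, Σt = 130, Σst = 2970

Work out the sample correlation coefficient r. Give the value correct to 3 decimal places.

r = (nΣst − ΣsΣt) / √[(nΣs² − (Σs)²)(nΣt² − (Σt)²)]
Numerator: 7×2970 − 150×130 = 1290
Denominator: √[(28980 − 22500)(17556 − 16900)] = √[6480 × 656] = 2061.7662
r = 1290 / 2061.7662 ≈ 0.626

0.626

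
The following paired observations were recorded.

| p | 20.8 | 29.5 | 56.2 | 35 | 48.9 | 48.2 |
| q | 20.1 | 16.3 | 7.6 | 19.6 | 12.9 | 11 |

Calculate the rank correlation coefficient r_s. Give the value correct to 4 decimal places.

-0.8857

Rank p: 1, 2, 6, 3, 5, 4
Rank q: 6, 4, 1, 5, 3, 2
d = rank(p) − rank(q): -5, -2, 5, -2, 2, 2; Σd² = 66
ρ = 1 − 6Σd² / [n(n²−1)] = 1 − 6×66 / (6×35) = 1 − 396/210 ≈ -0.8857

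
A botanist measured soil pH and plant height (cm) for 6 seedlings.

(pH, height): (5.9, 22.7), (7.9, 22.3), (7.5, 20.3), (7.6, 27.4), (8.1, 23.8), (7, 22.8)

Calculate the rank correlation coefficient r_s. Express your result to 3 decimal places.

Rank pH: 1, 5, 3, 4, 6, 2
Rank height: 3, 2, 1, 6, 5, 4
d = rank(pH) − rank(height): -2, 3, 2, -2, 1, -2; Σd² = 26
ρ = 1 − 6Σd² / [n(n²−1)] = 1 − 6×26 / (6×35) = 1 − 156/210 ≈ 0.257

0.257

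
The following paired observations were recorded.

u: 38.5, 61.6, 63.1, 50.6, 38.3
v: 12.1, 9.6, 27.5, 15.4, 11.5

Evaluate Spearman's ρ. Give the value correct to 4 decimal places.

0.4000

Rank u: 2, 4, 5, 3, 1
Rank v: 3, 1, 5, 4, 2
d = rank(u) − rank(v): -1, 3, 0, -1, -1; Σd² = 12
ρ = 1 − 6Σd² / [n(n²−1)] = 1 − 6×12 / (5×24) = 1 − 72/120 ≈ 0.4000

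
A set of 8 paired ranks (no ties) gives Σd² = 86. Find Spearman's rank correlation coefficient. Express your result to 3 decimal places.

-0.024

ρ = 1 − 6Σd² / [n(n²−1)] = 1 − 6×86 / (8×63)
  = 1 − 516/504 = 1 − 1.0238 ≈ -0.024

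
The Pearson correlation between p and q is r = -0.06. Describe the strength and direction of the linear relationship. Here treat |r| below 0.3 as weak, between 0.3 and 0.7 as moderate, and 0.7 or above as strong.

r = -0.06 < 0 so the relationship is negative.
|r| = 0.06, which falls in the weak range.

weak negative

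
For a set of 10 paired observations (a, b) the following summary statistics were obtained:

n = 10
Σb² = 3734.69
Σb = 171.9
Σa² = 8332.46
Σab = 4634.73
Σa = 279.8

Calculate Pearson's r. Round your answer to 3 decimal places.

r = (nΣab − ΣaΣb) / √[(nΣa² − (Σa)²)(nΣb² − (Σb)²)]
Numerator: 10×4634.73 − 279.8×171.9 = -1750.32
Denominator: √[(83324.6 − 78288.04)(37346.9 − 29549.61)] = √[5036.56 × 7797.29] = 6266.6992
r = -1750.32 / 6266.6992 ≈ -0.279

-0.279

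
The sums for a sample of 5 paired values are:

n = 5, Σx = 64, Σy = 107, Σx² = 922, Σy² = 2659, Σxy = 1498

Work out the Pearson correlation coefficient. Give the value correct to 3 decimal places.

0.659

r = (nΣxy − ΣxΣy) / √[(nΣx² − (Σx)²)(nΣy² − (Σy)²)]
Numerator: 5×1498 − 64×107 = 642
Denominator: √[(4610 − 4096)(13295 − 11449)] = √[514 × 1846] = 974.0862
r = 642 / 974.0862 ≈ 0.659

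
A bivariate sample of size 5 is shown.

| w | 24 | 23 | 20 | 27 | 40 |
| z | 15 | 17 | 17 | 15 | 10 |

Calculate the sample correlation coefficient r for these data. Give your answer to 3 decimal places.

-0.977

n = 5, Σw = 134, Σz = 74, Σw² = 3834, Σz² = 1128, Σwz = 1896
nΣwz − ΣwΣz = 9480 − 9916 = -436
nΣw² − (Σw)² = 19170 − 17956 = 1214; nΣz² − (Σz)² = 5640 − 5476 = 164
r = -436 / √(1214 × 164) = -436 / 446.2017 ≈ -0.977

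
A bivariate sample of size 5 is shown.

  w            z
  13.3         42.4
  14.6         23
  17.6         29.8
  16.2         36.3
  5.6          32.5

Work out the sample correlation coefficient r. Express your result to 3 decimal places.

n = 5, Σw = 67.3, Σz = 164, Σw² = 993.61, Σz² = 5588.74, Σwz = 2194.26
nΣwz − ΣwΣz = 10971.3 − 11037.2 = -65.9
nΣw² − (Σw)² = 4968.05 − 4529.29 = 438.76; nΣz² − (Σz)² = 27943.7 − 26896 = 1047.7
r = -65.9 / √(438.76 × 1047.7) = -65.9 / 678.0036 ≈ -0.097

-0.097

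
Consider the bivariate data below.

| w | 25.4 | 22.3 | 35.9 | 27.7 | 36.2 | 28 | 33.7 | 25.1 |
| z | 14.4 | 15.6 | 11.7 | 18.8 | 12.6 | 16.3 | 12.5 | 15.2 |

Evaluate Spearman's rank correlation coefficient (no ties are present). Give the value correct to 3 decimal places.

Rank w: 3, 1, 7, 4, 8, 5, 6, 2
Rank z: 4, 6, 1, 8, 3, 7, 2, 5
d = rank(w) − rank(z): -1, -5, 6, -4, 5, -2, 4, -3; Σd² = 132
ρ = 1 − 6Σd² / [n(n²−1)] = 1 − 6×132 / (8×63) = 1 − 792/504 ≈ -0.571

-0.571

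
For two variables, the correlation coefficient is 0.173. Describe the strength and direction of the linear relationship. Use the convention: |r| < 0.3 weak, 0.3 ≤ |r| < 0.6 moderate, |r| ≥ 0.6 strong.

weak positive

r = 0.173 > 0 so the relationship is positive.
|r| = 0.173, which falls in the weak range.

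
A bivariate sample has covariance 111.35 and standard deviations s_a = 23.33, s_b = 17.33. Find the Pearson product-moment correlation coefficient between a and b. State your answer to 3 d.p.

r = Cov(a,b) / (s_a · s_b) = 111.35 / (23.33 × 17.33)
  = 111.35 / 404.3089 ≈ 0.275

0.275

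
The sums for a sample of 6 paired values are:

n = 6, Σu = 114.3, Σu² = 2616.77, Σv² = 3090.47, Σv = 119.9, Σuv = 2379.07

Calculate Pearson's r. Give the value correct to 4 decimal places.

r = (nΣuv − ΣuΣv) / √[(nΣu² − (Σu)²)(nΣv² − (Σv)²)]
Numerator: 6×2379.07 − 114.3×119.9 = 569.85
Denominator: √[(15700.62 − 13064.49)(18542.82 − 14376.01)] = √[2636.13 × 4166.81] = 3314.2500
r = 569.85 / 3314.2500 ≈ 0.1719

0.1719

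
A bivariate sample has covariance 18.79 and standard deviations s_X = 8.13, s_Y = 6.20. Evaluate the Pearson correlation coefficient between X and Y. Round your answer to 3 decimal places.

r = Cov(X,Y) / (s_X · s_Y) = 18.79 / (8.13 × 6.20)
  = 18.79 / 50.4060 ≈ 0.373

0.373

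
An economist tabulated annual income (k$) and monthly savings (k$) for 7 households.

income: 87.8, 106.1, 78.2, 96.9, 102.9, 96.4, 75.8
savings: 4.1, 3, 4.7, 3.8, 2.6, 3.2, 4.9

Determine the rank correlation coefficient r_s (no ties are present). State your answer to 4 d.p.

Rank income: 3, 7, 2, 5, 6, 4, 1
Rank savings: 5, 2, 6, 4, 1, 3, 7
d = rank(income) − rank(savings): -2, 5, -4, 1, 5, 1, -6; Σd² = 108
ρ = 1 − 6Σd² / [n(n²−1)] = 1 − 6×108 / (7×48) = 1 − 648/336 ≈ -0.9286

-0.9286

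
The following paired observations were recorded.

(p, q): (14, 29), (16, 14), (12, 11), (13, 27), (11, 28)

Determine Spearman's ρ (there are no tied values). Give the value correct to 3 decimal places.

Rank p: 4, 5, 2, 3, 1
Rank q: 5, 2, 1, 3, 4
d = rank(p) − rank(q): -1, 3, 1, 0, -3; Σd² = 20
ρ = 1 − 6Σd² / [n(n²−1)] = 1 − 6×20 / (5×24) = 1 − 120/120 ≈ 0.000

0.000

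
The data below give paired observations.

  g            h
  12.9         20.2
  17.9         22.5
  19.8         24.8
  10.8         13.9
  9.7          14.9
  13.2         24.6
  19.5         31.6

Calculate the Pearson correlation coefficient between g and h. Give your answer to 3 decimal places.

0.835

n = 7, Σg = 103.8, Σh = 152.5, Σg² = 1644.08, Σh² = 3548.27, Σgh = 2389.94
nΣgh − ΣgΣh = 16729.58 − 15829.5 = 900.08
nΣg² − (Σg)² = 11508.56 − 10774.44 = 734.12; nΣh² − (Σh)² = 24837.89 − 23256.25 = 1581.64
r = 900.08 / √(734.12 × 1581.64) = 900.08 / 1077.5498 ≈ 0.835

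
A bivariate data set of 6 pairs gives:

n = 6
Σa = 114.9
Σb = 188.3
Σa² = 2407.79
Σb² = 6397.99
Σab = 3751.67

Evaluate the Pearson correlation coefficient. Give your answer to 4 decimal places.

r = (nΣab − ΣaΣb) / √[(nΣa² − (Σa)²)(nΣb² − (Σb)²)]
Numerator: 6×3751.67 − 114.9×188.3 = 874.35
Denominator: √[(14446.74 − 13202.01)(38387.94 − 35456.89)] = √[1244.73 × 2931.05] = 1910.0696
r = 874.35 / 1910.0696 ≈ 0.4578

0.4578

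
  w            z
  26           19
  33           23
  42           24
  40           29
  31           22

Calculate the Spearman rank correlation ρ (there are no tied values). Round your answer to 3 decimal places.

Rank w: 1, 3, 5, 4, 2
Rank z: 1, 3, 4, 5, 2
d = rank(w) − rank(z): 0, 0, 1, -1, 0; Σd² = 2
ρ = 1 − 6Σd² / [n(n²−1)] = 1 − 6×2 / (5×24) = 1 − 12/120 ≈ 0.900

0.900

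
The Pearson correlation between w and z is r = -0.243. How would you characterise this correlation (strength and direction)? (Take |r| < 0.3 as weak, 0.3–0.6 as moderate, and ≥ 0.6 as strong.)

weak negative

r = -0.243 < 0 so the relationship is negative.
|r| = 0.243, which falls in the weak range.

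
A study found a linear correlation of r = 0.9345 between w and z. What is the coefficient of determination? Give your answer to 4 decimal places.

r² = (0.9345)² = 0.8733

0.8733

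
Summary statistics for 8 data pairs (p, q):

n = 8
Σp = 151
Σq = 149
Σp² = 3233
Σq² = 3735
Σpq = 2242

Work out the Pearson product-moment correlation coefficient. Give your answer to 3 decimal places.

r = (nΣpq − ΣpΣq) / √[(nΣp² − (Σp)²)(nΣq² − (Σq)²)]
Numerator: 8×2242 − 151×149 = -4563
Denominator: √[(25864 − 22801)(29880 − 22201)] = √[3063 × 7679] = 4849.8224
r = -4563 / 4849.8224 ≈ -0.941

-0.941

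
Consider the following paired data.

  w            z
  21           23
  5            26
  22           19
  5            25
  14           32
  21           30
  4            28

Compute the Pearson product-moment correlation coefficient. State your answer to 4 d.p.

n = 7, Σw = 92, Σz = 183, Σw² = 1628, Σz² = 4899, Σwz = 2346
nΣwz − ΣwΣz = 16422 − 16836 = -414
nΣw² − (Σw)² = 11396 − 8464 = 2932; nΣz² − (Σz)² = 34293 − 33489 = 804
r = -414 / √(2932 × 804) = -414 / 1535.3592 ≈ -0.2696

-0.2696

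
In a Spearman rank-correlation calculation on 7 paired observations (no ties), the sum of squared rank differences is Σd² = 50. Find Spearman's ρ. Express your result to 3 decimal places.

ρ = 1 − 6Σd² / [n(n²−1)] = 1 − 6×50 / (7×48)
  = 1 − 300/336 = 1 − 0.8929 ≈ 0.107

0.107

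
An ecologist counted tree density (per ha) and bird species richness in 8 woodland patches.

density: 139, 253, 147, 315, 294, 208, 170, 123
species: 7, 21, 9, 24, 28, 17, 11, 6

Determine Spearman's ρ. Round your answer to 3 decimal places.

0.976

Rank density: 2, 6, 3, 8, 7, 5, 4, 1
Rank species: 2, 6, 3, 7, 8, 5, 4, 1
d = rank(density) − rank(species): 0, 0, 0, 1, -1, 0, 0, 0; Σd² = 2
ρ = 1 − 6Σd² / [n(n²−1)] = 1 − 6×2 / (8×63) = 1 − 12/504 ≈ 0.976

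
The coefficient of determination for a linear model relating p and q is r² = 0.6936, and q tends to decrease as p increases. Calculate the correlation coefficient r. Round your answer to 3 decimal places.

|r| = √0.6936 = 0.833
The association is negative, so r = −0.833.

-0.833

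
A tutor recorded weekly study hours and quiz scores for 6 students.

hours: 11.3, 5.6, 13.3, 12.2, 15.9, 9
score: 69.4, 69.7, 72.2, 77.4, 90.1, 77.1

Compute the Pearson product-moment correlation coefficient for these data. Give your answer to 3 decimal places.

0.665

n = 6, Σx = 67.3, Σy = 455.9, Σx² = 818.59, Σy² = 34940.47, Σxy = 5205.57
nΣxy − ΣxΣy = 31233.42 − 30682.07 = 551.35
nΣx² − (Σx)² = 4911.54 − 4529.29 = 382.25; nΣy² − (Σy)² = 209642.82 − 207844.81 = 1798.01
r = 551.35 / √(382.25 × 1798.01) = 551.35 / 829.0291 ≈ 0.665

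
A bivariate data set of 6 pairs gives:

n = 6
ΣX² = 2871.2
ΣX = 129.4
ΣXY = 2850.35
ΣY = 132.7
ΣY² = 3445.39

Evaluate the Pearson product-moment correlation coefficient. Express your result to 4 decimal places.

-0.0570

r = (nΣXY − ΣXΣY) / √[(nΣX² − (ΣX)²)(nΣY² − (ΣY)²)]
Numerator: 6×2850.35 − 129.4×132.7 = -69.28
Denominator: √[(17227.2 − 16744.36)(20672.34 − 17609.29)] = √[482.84 × 3063.05] = 1216.1263
r = -69.28 / 1216.1263 ≈ -0.0570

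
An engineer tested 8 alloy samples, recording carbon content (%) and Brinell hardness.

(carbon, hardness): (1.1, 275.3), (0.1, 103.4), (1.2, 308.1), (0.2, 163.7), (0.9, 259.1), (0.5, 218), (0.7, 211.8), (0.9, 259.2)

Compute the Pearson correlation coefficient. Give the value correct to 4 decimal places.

n = 8, Σx = 5.6, Σy = 1798.6, Σx² = 5.06, Σy² = 434905.64, Σxy = 1439.36
nΣxy − ΣxΣy = 11514.88 − 10072.16 = 1442.72
nΣx² − (Σx)² = 40.48 − 31.36 = 9.12; nΣy² − (Σy)² = 3479245.12 − 3234961.96 = 244283.16
r = 1442.72 / √(9.12 × 244283.16) = 1442.72 / 1492.6026 ≈ 0.9666

0.9666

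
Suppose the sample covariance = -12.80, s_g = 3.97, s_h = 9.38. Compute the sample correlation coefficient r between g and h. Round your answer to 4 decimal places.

-0.3437

r = Cov(g,h) / (s_g · s_h) = -12.80 / (3.97 × 9.38)
  = -12.80 / 37.2386 ≈ -0.3437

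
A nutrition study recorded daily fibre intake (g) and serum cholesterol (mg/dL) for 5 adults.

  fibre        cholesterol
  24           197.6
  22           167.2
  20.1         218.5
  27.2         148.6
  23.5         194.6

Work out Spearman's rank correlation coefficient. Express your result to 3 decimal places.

Rank fibre: 4, 2, 1, 5, 3
Rank cholesterol: 4, 2, 5, 1, 3
d = rank(fibre) − rank(cholesterol): 0, 0, -4, 4, 0; Σd² = 32
ρ = 1 − 6Σd² / [n(n²−1)] = 1 − 6×32 / (5×24) = 1 − 192/120 ≈ -0.600

-0.600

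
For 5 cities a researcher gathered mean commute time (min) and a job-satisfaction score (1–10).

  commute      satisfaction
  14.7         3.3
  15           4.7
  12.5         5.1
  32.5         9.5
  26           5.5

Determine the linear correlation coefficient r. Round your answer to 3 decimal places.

n = 5, Σx = 100.7, Σy = 28.1, Σx² = 2329.59, Σy² = 179.49, Σxy = 634.51
nΣxy − ΣxΣy = 3172.55 − 2829.67 = 342.88
nΣx² − (Σx)² = 11647.95 − 10140.49 = 1507.46; nΣy² − (Σy)² = 897.45 − 789.61 = 107.84
r = 342.88 / √(1507.46 × 107.84) = 342.88 / 403.1929 ≈ 0.850

0.850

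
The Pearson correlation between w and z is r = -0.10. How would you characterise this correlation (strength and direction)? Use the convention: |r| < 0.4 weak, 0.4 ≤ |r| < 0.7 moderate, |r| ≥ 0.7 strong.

r = -0.10 < 0 so the relationship is negative.
|r| = 0.10, which falls in the weak range.

weak negative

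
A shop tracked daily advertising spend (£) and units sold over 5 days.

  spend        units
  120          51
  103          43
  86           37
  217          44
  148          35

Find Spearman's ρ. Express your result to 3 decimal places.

0.200

Rank spend: 3, 2, 1, 5, 4
Rank units: 5, 3, 2, 4, 1
d = rank(spend) − rank(units): -2, -1, -1, 1, 3; Σd² = 16
ρ = 1 − 6Σd² / [n(n²−1)] = 1 − 6×16 / (5×24) = 1 − 96/120 ≈ 0.200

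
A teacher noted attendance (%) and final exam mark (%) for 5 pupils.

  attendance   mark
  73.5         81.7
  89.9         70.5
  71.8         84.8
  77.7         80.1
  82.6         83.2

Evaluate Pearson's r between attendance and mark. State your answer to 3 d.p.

n = 5, Σx = 395.5, Σy = 400.3, Σx² = 31499.55, Σy² = 32174.43, Σxy = 31527.63
nΣxy − ΣxΣy = 157638.15 − 158318.65 = -680.5
nΣx² − (Σx)² = 157497.75 − 156420.25 = 1077.5; nΣy² − (Σy)² = 160872.15 − 160240.09 = 632.06
r = -680.5 / √(1077.5 × 632.06) = -680.5 / 825.2543 ≈ -0.825

-0.825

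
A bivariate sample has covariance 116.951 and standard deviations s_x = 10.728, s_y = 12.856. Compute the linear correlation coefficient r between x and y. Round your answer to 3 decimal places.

r = Cov(x,y) / (s_x · s_y) = 116.951 / (10.728 × 12.856)
  = 116.951 / 137.9192 ≈ 0.848

0.848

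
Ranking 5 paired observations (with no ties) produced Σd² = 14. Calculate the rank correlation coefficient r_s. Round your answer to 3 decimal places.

0.300

ρ = 1 − 6Σd² / [n(n²−1)] = 1 − 6×14 / (5×24)
  = 1 − 84/120 = 1 − 0.7000 ≈ 0.300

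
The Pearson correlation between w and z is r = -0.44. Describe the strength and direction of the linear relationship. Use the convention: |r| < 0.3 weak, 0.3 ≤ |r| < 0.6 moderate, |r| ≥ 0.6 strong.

r = -0.44 < 0 so the relationship is negative.
|r| = 0.44, which falls in the moderate range.

moderate negative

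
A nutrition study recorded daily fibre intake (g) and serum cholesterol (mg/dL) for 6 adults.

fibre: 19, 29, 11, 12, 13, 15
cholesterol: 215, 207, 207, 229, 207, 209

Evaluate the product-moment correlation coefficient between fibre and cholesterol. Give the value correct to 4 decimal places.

n = 6, Σx = 99, Σy = 1274, Σx² = 1861, Σy² = 270894, Σxy = 20939
nΣxy − ΣxΣy = 125634 − 126126 = -492
nΣx² − (Σx)² = 11166 − 9801 = 1365; nΣy² − (Σy)² = 1625364 − 1623076 = 2288
r = -492 / √(1365 × 2288) = -492 / 1767.2351 ≈ -0.2784

-0.2784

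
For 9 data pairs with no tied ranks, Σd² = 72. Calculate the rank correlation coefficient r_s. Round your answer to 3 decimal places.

0.400

ρ = 1 − 6Σd² / [n(n²−1)] = 1 − 6×72 / (9×80)
  = 1 − 432/720 = 1 − 0.6000 ≈ 0.400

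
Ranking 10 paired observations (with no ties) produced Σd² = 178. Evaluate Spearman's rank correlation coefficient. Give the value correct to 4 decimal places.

-0.0788

ρ = 1 − 6Σd² / [n(n²−1)] = 1 − 6×178 / (10×99)
  = 1 − 1068/990 = 1 − 1.07879 ≈ -0.0788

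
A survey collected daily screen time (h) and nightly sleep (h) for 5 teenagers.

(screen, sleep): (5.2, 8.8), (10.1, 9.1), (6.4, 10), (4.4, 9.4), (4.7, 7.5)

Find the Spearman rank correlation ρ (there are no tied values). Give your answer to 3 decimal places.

Rank screen: 3, 5, 4, 1, 2
Rank sleep: 2, 3, 5, 4, 1
d = rank(screen) − rank(sleep): 1, 2, -1, -3, 1; Σd² = 16
ρ = 1 − 6Σd² / [n(n²−1)] = 1 − 6×16 / (5×24) = 1 − 96/120 ≈ 0.200

0.200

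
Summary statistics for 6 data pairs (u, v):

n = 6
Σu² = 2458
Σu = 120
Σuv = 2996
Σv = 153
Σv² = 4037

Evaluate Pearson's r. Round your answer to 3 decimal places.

-0.722

r = (nΣuv − ΣuΣv) / √[(nΣu² − (Σu)²)(nΣv² − (Σv)²)]
Numerator: 6×2996 − 120×153 = -384
Denominator: √[(14748 − 14400)(24222 − 23409)] = √[348 × 813] = 531.9060
r = -384 / 531.9060 ≈ -0.722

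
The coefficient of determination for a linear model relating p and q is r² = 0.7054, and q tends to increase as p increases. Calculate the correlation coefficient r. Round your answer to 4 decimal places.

|r| = √0.7054 = 0.8399
The association is positive, so r = 0.8399.

0.8399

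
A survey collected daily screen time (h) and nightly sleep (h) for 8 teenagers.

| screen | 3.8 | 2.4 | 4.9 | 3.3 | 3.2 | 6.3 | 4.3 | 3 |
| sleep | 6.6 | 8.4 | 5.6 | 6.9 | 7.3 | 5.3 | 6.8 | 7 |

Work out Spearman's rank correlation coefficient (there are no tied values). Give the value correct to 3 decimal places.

-0.952

Rank screen: 5, 1, 7, 4, 3, 8, 6, 2
Rank sleep: 3, 8, 2, 5, 7, 1, 4, 6
d = rank(screen) − rank(sleep): 2, -7, 5, -1, -4, 7, 2, -4; Σd² = 164
ρ = 1 − 6Σd² / [n(n²−1)] = 1 − 6×164 / (8×63) = 1 − 984/504 ≈ -0.952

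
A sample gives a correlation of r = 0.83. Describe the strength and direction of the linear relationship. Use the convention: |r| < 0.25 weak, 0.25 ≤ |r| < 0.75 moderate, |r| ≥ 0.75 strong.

strong positive

r = 0.83 > 0 so the relationship is positive.
|r| = 0.83, which falls in the strong range.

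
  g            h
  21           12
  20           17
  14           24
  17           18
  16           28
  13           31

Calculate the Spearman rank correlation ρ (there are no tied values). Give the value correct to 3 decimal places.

-0.943

Rank g: 6, 5, 2, 4, 3, 1
Rank h: 1, 2, 4, 3, 5, 6
d = rank(g) − rank(h): 5, 3, -2, 1, -2, -5; Σd² = 68
ρ = 1 − 6Σd² / [n(n²−1)] = 1 − 6×68 / (6×35) = 1 − 408/210 ≈ -0.943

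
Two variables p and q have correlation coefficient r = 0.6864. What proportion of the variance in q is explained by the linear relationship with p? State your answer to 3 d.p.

0.471

r² = (0.6864)² = 0.471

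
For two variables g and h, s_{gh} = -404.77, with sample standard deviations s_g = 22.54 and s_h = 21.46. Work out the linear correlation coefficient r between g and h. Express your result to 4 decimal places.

-0.8368

r = Cov(g,h) / (s_g · s_h) = -404.77 / (22.54 × 21.46)
  = -404.77 / 483.7084 ≈ -0.8368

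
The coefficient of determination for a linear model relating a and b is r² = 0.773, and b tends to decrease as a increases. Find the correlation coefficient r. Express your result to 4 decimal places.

-0.8792

|r| = √0.773 = 0.8792
The association is negative, so r = −0.8792.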